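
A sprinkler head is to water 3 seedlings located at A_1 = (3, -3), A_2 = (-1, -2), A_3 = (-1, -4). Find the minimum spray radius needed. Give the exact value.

2.125

Side lengths²: A_1A_2² = 17, A_1A_3² = 17, A_2A_3² = 4.
Since A_1A_3² = 17 < 17 + 4 = 21, the triangle is acute, so the smallest enclosing circle is the circumcircle.
Circumcentre = (0.875, -3), r² = 4.515625.
r = √(4.515625) = 2.125.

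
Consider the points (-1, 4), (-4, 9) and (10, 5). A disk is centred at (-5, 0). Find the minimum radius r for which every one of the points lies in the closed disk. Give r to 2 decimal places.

The required radius is the distance from (-5, 0) to the farthest point.
Squared distances: 32, 82, 250.
Maximum is 250, attained at (10, 5).
r = √250 ≈ 15.81.

15.81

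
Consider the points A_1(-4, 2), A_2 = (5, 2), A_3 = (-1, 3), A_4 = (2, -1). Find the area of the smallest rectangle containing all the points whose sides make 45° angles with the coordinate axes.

40.5

In coordinates u = x + y, v = x − y the rectangle is axis-aligned; the map (x,y)→(u,v) scales areas by 2.
u-values: -2, 7, 2, 1; range = 7 − (-2) = 9.
v-values: -6, 3, -4, 3; range = 3 − (-6) = 9.
Area = (9 × 9) / 2 = 40.5.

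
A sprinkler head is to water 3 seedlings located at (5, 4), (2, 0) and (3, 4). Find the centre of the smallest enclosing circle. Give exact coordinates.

Call the three points A, B, C in the order given.
Side lengths²: AB² = 25, AC² = 4, BC² = 17.
Since AB² = 25 ≥ 17 + 4 = 21, the angle opposite AB is not acute, so the smallest enclosing circle has AB as diameter.
Centre = midpoint of AB = (3.5, 2), r² = 25/4 = 6.25.
Centre = (3.5, 2).

(3.5, 2)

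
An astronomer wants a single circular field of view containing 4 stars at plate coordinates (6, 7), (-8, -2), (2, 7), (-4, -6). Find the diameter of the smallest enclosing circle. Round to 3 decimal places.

16.784

A smallest enclosing disk is always determined by at most three of the input points on its boundary.
The minimum enclosing circle is determined by three boundary points: (6, 7), (-8, -2), (-4, -6).
Their circumcentre is (-19/46, 73/46) with r² = 74513/1058.
The farthest remaining point (2, 7) is at distance² 37161/1058 ≤ 74513/1058.
Diameter = 2r = 2√(74513/1058) ≈ 16.784.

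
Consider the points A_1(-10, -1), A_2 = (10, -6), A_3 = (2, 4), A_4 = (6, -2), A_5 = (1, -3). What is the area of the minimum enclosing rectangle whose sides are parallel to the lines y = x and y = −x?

In coordinates u = x + y, v = x − y the rectangle is axis-aligned; the map (x,y)→(u,v) scales areas by 2.
u-values: -11, 4, 6, 4, -2; range = 6 − (-11) = 17.
v-values: -9, 16, -2, 8, 4; range = 16 − (-9) = 25.
Area = (17 × 25) / 2 = 212.5.

212.5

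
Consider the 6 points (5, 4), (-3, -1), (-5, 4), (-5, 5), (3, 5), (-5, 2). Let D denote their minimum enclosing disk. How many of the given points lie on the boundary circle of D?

3

The minimum enclosing circle is determined by three boundary points: (5, 4), (-3, -1), (-5, 5).
Their circumcentre is (-7/58, 191/58) with r² = 44945/1682.
The farthest remaining point (-5, 2) is at distance² 42857/1682 ≤ 44945/1682.
The points at distance exactly r from the centre are (5, 4), (-3, -1), (-5, 5) — 3 points.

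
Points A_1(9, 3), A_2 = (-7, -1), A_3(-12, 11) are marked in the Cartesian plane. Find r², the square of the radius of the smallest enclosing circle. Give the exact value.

126.25

Side lengths²: A_1A_2² = 272, A_1A_3² = 505, A_2A_3² = 169.
Since A_1A_3² = 505 ≥ 272 + 169 = 441, the angle opposite A_1A_3 is not acute, so the smallest enclosing circle has A_1A_3 as diameter.
Centre = midpoint of A_1A_3 = (-1.5, 7), r² = 505/4 = 126.25.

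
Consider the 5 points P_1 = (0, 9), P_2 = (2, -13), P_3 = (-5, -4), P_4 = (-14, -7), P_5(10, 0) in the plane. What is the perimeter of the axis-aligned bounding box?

Width = max x − min x = 10 − (-14) = 24.
Height = max y − min y = 9 − (-13) = 22.
Perimeter = 2(24 + 22) = 92.

92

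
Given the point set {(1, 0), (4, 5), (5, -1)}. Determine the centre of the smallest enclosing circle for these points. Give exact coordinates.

Call the three points A, B, C in the order given.
Side lengths²: AB² = 34, AC² = 17, BC² = 37.
Since BC² = 37 < 34 + 17 = 51, the triangle is acute, so the smallest enclosing circle is the circumcircle.
Circumcentre = (165/46, 85/46), r² = 10693/1058.
Centre = (165/46, 85/46).

(165/46, 85/46)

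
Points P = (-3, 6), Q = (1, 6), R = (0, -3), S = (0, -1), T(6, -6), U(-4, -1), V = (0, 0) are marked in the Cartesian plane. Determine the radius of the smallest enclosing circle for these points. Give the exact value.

The farthest pair is P–T with squared distance 225. The circle on this segment as diameter has centre (1.5, 0) and r² = 225/4 = 56.25.
Check Q: distance² to centre = 36.25 ≤ 56.25, so it lies inside.
All remaining points lie in this disk, and no smaller disk contains both endpoints, so this is the minimum enclosing circle.
r = √(56.25) = 7.5.

7.5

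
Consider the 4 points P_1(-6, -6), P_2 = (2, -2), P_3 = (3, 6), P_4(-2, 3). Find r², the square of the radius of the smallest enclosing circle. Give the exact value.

56.25

The farthest pair is P_1–P_3 with squared distance 225. The circle on this segment as diameter has centre (-1.5, 0) and r² = 225/4 = 56.25.
Check P_2: distance² to centre = 16.25 ≤ 56.25, so it lies inside.
All remaining points lie in this disk, and no smaller disk contains both endpoints, so this is the minimum enclosing circle.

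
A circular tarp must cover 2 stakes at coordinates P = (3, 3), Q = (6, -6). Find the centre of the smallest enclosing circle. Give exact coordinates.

(4.5, -1.5)

The smallest circle enclosing two points has them as diameter endpoints.
Centre = midpoint = (4.5, -1.5); r² = |PQ|²/4 = 90/4 = 22.5.
Centre = (4.5, -1.5).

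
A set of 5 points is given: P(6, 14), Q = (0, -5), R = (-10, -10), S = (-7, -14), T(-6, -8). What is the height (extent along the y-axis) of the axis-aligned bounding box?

28

max y = 14, min y = -14, so height = 28.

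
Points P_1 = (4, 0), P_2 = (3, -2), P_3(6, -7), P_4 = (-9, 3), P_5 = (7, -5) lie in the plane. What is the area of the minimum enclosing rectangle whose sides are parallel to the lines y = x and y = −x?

125

In coordinates u = x + y, v = x − y the rectangle is axis-aligned; the map (x,y)→(u,v) scales areas by 2.
u-values: 4, 1, -1, -6, 2; range = 4 − (-6) = 10.
v-values: 4, 5, 13, -12, 12; range = 13 − (-12) = 25.
Area = (10 × 25) / 2 = 125.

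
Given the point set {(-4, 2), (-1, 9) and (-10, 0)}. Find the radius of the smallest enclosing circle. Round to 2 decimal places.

6.36

Call the three points A, B, C in the order given.
Side lengths²: AB² = 58, AC² = 40, BC² = 162.
Since BC² = 162 ≥ 58 + 40 = 98, the angle opposite BC is not acute, so the smallest enclosing circle has BC as diameter.
Centre = midpoint of BC = (-5.5, 4.5), r² = 162/4 = 40.5.
r = √(40.5) ≈ 6.36.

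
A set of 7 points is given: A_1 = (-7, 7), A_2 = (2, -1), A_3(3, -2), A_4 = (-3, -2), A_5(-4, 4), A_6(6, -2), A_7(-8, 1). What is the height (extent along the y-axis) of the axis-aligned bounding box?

9

max y = 7, min y = -2, so height = 9.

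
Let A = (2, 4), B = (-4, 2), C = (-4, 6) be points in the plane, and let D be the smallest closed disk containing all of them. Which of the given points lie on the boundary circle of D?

A, B, C

Side lengths²: AB² = 40, AC² = 40, BC² = 16.
Since AC² = 40 < 40 + 16 = 56, the triangle is acute, so the smallest enclosing circle is the circumcircle.
Circumcentre = (-4/3, 4), r² = 100/9.
The points at distance exactly r from the centre are A, B, C — 3 points.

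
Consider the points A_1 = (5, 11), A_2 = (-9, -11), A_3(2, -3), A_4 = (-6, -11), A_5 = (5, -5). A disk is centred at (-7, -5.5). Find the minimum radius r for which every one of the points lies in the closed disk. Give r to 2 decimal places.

20.40

The required radius is the distance from (-7, -5.5) to the farthest point.
Squared distances: 416.25, 34.25, 87.25, 31.25, 144.25.
Maximum is 416.25, attained at A_1.
r = √(416.25) ≈ 20.40.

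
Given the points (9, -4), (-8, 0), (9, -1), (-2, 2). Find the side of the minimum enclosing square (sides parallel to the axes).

17

The bounding box has width 17 and height 6.
An axis-aligned square enclosing the set must have side ≥ max(width, height).
So the minimum side is max(17, 6) = 17.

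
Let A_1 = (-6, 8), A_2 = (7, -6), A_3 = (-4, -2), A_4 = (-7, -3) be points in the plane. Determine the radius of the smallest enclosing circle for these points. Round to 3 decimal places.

9.552

A smallest enclosing disk is always determined by at most three of the input points on its boundary.
The farthest pair is A_1–A_2 with squared distance 365. The circle on this segment as diameter has centre (0.5, 1) and r² = 365/4 = 91.25.
Check A_3: distance² to centre = 29.25 ≤ 91.25, so it lies inside.
All remaining points lie in this disk, and no smaller disk contains both endpoints, so this is the minimum enclosing circle.
r = √(91.25) ≈ 9.552.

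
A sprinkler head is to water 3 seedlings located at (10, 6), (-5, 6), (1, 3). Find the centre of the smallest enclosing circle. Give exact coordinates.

Call the three points A, B, C in the order given.
Side lengths²: AB² = 225, AC² = 90, BC² = 45.
Since AB² = 225 ≥ 90 + 45 = 135, the angle opposite AB is not acute, so the smallest enclosing circle has AB as diameter.
Centre = midpoint of AB = (2.5, 6), r² = 225/4 = 56.25.
Centre = (2.5, 6).

(2.5, 6)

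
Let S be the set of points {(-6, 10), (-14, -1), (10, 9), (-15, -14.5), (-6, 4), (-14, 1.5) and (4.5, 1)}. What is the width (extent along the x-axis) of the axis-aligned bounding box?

max x = 10, min x = -15, so width = 25.

25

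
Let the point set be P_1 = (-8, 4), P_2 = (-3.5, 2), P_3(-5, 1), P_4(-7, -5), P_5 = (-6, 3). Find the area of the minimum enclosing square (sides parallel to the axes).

81

The bounding box has width 4.5 and height 9.
An axis-aligned square enclosing the set must have side ≥ max(width, height).
So the minimum side is max(4.5, 9) = 9.
Area = 9² = 81.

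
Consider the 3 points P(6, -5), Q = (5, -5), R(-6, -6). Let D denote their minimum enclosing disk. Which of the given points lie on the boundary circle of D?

P, R

Side lengths²: PQ² = 1, PR² = 145, QR² = 122.
Since PR² = 145 ≥ 122 + 1 = 123, the angle opposite PR is not acute, so the smallest enclosing circle has PR as diameter.
Centre = midpoint of PR = (0, -5.5), r² = 145/4 = 36.25.
The points at distance exactly r from the centre are P, R — 2 points.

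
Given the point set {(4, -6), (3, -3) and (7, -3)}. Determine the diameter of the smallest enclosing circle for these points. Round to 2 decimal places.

4.47

Call the three points A, B, C in the order given.
Side lengths²: AB² = 10, AC² = 18, BC² = 16.
Since AC² = 18 < 16 + 10 = 26, the triangle is acute, so the smallest enclosing circle is the circumcircle.
Circumcentre = (5, -4), r² = 5.
Diameter = 2r = 2√5 ≈ 4.47.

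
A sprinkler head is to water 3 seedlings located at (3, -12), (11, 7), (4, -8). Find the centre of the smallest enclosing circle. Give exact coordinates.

(7, -2.5)

Call the three points A, B, C in the order given.
Side lengths²: AB² = 425, AC² = 17, BC² = 274.
Since AB² = 425 ≥ 274 + 17 = 291, the angle opposite AB is not acute, so the smallest enclosing circle has AB as diameter.
Centre = midpoint of AB = (7, -2.5), r² = 425/4 = 106.25.
Centre = (7, -2.5).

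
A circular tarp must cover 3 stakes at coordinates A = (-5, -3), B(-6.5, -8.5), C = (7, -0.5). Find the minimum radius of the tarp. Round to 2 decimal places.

7.85

Side lengths²: AB² = 32.5, AC² = 150.25, BC² = 246.25.
Since BC² = 246.25 ≥ 150.25 + 32.5 = 182.75, the angle opposite BC is not acute, so the smallest enclosing circle has BC as diameter.
Centre = midpoint of BC = (0.25, -4.5), r² = 246.25/4 = 61.5625.
r = √(61.5625) ≈ 7.85.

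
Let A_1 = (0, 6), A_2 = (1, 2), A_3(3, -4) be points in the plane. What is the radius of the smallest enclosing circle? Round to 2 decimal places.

5.22

Side lengths²: A_1A_2² = 17, A_1A_3² = 109, A_2A_3² = 40.
Since A_1A_3² = 109 ≥ 40 + 17 = 57, the angle opposite A_1A_3 is not acute, so the smallest enclosing circle has A_1A_3 as diameter.
Centre = midpoint of A_1A_3 = (1.5, 1), r² = 109/4 = 27.25.
r = √(27.25) ≈ 5.22.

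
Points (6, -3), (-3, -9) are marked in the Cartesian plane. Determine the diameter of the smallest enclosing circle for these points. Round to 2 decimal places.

The smallest circle enclosing two points has them as diameter endpoints.
Centre = midpoint = (1.5, -6); r² = |(6, -3)−(-3, -9)|²/4 = 117/4 = 29.25.
Diameter = 2r = 2√(29.25) ≈ 10.82.

10.82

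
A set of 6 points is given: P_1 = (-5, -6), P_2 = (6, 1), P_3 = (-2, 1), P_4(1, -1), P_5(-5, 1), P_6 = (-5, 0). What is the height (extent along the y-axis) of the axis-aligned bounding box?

7

max y = 1, min y = -6, so height = 7.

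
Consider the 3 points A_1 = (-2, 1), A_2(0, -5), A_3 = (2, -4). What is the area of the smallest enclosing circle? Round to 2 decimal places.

32.86

Side lengths²: A_1A_2² = 40, A_1A_3² = 41, A_2A_3² = 5.
Since A_1A_3² = 41 < 40 + 5 = 45, the triangle is acute, so the smallest enclosing circle is the circumcircle.
Circumcentre = (-5/14, -25/14), r² = 1025/98.
Area = π·r² = π·1025/98 ≈ 32.86.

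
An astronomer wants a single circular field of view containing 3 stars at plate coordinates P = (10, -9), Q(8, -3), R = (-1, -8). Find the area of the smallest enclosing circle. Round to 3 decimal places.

Side lengths²: PQ² = 40, PR² = 122, QR² = 106.
Since PR² = 122 < 106 + 40 = 146, the triangle is acute, so the smallest enclosing circle is the circumcircle.
Circumcentre = (4.59375, -7.46875), r² = 31.572265625.
Area = π·r² = π·31.572265625 ≈ 99.187.

99.187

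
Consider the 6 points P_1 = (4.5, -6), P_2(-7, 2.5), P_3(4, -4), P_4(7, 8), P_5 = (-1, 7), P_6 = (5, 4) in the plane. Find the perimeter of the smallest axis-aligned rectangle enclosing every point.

56

Width = max x − min x = 7 − (-7) = 14.
Height = max y − min y = 8 − (-6) = 14.
Perimeter = 2(14 + 14) = 56.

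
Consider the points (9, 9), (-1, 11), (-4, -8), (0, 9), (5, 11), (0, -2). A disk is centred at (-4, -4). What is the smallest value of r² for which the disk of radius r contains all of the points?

The required radius is the distance from (-4, -4) to the farthest point.
Squared distances: 338, 234, 16, 185, 306, 20.
Maximum is 338, attained at (9, 9).

338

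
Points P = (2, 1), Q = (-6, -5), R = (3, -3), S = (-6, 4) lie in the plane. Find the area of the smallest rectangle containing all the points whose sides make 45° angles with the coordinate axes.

In coordinates u = x + y, v = x − y the rectangle is axis-aligned; the map (x,y)→(u,v) scales areas by 2.
u-values: 3, -11, 0, -2; range = 3 − (-11) = 14.
v-values: 1, -1, 6, -10; range = 6 − (-10) = 16.
Area = (14 × 16) / 2 = 112.

112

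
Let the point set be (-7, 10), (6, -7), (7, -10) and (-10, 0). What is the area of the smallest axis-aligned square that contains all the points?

400

The bounding box has width 17 and height 20.
An axis-aligned square enclosing the set must have side ≥ max(width, height).
So the minimum side is max(17, 20) = 20.
Area = 20² = 400.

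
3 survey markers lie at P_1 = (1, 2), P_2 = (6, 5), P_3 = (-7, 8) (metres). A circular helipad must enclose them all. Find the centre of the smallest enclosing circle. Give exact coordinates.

(-0.5, 6.5)

Side lengths²: P_1P_2² = 34, P_1P_3² = 100, P_2P_3² = 178.
Since P_2P_3² = 178 ≥ 100 + 34 = 134, the angle opposite P_2P_3 is not acute, so the smallest enclosing circle has P_2P_3 as diameter.
Centre = midpoint of P_2P_3 = (-0.5, 6.5), r² = 178/4 = 44.5.
Centre = (-0.5, 6.5).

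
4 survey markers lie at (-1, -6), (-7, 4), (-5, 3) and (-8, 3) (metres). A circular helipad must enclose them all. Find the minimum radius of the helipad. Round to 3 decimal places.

5.831

The farthest pair is (-1, -6)–(-7, 4) with squared distance 136. The circle on this segment as diameter has centre (-4, -1) and r² = 136/4 = 34.
Check (-5, 3): distance² to centre = 17 ≤ 34, so it lies inside.
All remaining points lie in this disk, and no smaller disk contains both endpoints, so this is the minimum enclosing circle.
r = √34 ≈ 5.831.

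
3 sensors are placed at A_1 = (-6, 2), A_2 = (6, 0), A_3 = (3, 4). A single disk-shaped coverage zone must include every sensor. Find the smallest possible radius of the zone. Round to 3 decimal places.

6.083

Side lengths²: A_1A_2² = 148, A_1A_3² = 85, A_2A_3² = 25.
Since A_1A_2² = 148 ≥ 85 + 25 = 110, the angle opposite A_1A_2 is not acute, so the smallest enclosing circle has A_1A_2 as diameter.
Centre = midpoint of A_1A_2 = (0, 1), r² = 148/4 = 37.
r = √37 ≈ 6.083.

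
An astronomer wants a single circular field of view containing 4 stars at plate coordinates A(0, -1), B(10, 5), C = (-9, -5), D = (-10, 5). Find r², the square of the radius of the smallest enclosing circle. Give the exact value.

The minimum enclosing circle of a finite set is fixed by two of the points (as a diameter) or three (as a circumcircle).
The minimum enclosing circle is determined by three boundary points: B, C, D.
Their circumcentre is (0, 0.95) with r² = 116.4025.
The farthest remaining point A is at distance² 3.8025 ≤ 116.4025.

116.4025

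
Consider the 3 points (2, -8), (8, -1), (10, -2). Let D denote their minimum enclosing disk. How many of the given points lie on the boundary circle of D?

2

Call the three points A, B, C in the order given.
Side lengths²: AB² = 85, AC² = 100, BC² = 5.
Since AC² = 100 ≥ 85 + 5 = 90, the angle opposite AC is not acute, so the smallest enclosing circle has AC as diameter.
Centre = midpoint of AC = (6, -5), r² = 100/4 = 25.
The points at distance exactly r from the centre are (2, -8), (10, -2) — 2 points.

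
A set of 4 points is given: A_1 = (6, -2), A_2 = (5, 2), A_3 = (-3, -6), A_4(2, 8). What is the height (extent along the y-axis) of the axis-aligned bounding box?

max y = 8, min y = -6, so height = 14.

14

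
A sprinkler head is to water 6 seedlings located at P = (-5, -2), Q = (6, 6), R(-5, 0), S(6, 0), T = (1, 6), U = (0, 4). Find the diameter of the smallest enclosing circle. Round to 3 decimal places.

13.601

The farthest pair is P–Q with squared distance 185. The circle on this segment as diameter has centre (0.5, 2) and r² = 185/4 = 46.25.
Check R: distance² to centre = 34.25 ≤ 46.25, so it lies inside.
All remaining points lie in this disk, and no smaller disk contains both endpoints, so this is the minimum enclosing circle.
Diameter = 2r = 2√(46.25) ≈ 13.601.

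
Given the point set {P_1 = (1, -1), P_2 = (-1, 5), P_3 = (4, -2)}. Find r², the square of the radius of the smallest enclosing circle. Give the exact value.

Side lengths²: P_1P_2² = 40, P_1P_3² = 10, P_2P_3² = 74.
Since P_2P_3² = 74 ≥ 40 + 10 = 50, the angle opposite P_2P_3 is not acute, so the smallest enclosing circle has P_2P_3 as diameter.
Centre = midpoint of P_2P_3 = (1.5, 1.5), r² = 74/4 = 18.5.

18.5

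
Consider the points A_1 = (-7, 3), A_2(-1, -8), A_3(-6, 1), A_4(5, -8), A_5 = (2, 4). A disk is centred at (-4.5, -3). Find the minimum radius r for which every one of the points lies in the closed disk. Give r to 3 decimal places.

10.735

The required radius is the distance from (-4.5, -3) to the farthest point.
Squared distances: 42.25, 37.25, 18.25, 115.25, 91.25.
Maximum is 115.25, attained at A_4.
r = √(115.25) ≈ 10.735.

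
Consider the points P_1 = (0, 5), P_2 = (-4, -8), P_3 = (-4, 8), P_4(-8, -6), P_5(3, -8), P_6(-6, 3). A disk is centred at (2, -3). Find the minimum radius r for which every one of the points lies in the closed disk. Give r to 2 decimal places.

The required radius is the distance from (2, -3) to the farthest point.
Squared distances: 68, 61, 157, 109, 26, 100.
Maximum is 157, attained at P_3.
r = √157 ≈ 12.53.

12.53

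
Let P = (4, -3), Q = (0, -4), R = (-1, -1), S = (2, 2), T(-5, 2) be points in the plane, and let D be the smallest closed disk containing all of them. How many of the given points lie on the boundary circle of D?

2

By Welzl's lemma the MEC is supported by two points (diametrically opposite) or three points (on a circumcircle).
The farthest pair is P–T with squared distance 106. The circle on this segment as diameter has centre (-0.5, -0.5) and r² = 106/4 = 26.5.
Check Q: distance² to centre = 12.5 ≤ 26.5, so it lies inside.
All remaining points lie in this disk, and no smaller disk contains both endpoints, so this is the minimum enclosing circle.
The points at distance exactly r from the centre are P, T — 2 points.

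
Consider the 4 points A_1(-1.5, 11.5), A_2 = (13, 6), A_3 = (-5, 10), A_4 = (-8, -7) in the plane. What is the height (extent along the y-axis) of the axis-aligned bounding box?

max y = 11.5, min y = -7, so height = 18.5.

18.5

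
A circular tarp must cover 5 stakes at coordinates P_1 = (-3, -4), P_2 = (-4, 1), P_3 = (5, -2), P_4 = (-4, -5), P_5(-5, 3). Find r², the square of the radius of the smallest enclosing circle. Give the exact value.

32.5

The minimum enclosing circle is determined by three boundary points: P_3, P_4, P_5.
Their circumcentre is (-0.5, -0.5) with r² = 32.5.
The farthest remaining point P_1 is at distance² 18.5 ≤ 32.5.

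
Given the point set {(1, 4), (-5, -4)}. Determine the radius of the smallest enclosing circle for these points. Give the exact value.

The smallest circle enclosing two points has them as diameter endpoints.
Centre = midpoint = (-2, 0); r² = |(1, 4)−(-5, -4)|²/4 = 100/4 = 25.
r = √25 = 5.

5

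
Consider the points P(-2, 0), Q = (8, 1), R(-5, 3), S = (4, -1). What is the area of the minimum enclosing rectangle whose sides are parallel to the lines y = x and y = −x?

82.5

In coordinates u = x + y, v = x − y the rectangle is axis-aligned; the map (x,y)→(u,v) scales areas by 2.
u-values: -2, 9, -2, 3; range = 9 − (-2) = 11.
v-values: -2, 7, -8, 5; range = 7 − (-8) = 15.
Area = (11 × 15) / 2 = 82.5.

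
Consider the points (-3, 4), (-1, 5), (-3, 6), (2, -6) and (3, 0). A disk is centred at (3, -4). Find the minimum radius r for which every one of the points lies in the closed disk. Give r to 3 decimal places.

11.662

The required radius is the distance from (3, -4) to the farthest point.
Squared distances: 100, 97, 136, 5, 16.
Maximum is 136, attained at (-3, 6).
r = √136 ≈ 11.662.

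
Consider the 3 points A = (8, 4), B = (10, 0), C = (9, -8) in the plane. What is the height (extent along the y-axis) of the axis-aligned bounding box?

max y = 4, min y = -8, so height = 12.

12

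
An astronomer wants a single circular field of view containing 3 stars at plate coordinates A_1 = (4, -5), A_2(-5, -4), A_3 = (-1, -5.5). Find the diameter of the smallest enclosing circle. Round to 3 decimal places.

Side lengths²: A_1A_2² = 82, A_1A_3² = 25.25, A_2A_3² = 18.25.
Since A_1A_2² = 82 ≥ 25.25 + 18.25 = 43.5, the angle opposite A_1A_2 is not acute, so the smallest enclosing circle has A_1A_2 as diameter.
Centre = midpoint of A_1A_2 = (-0.5, -4.5), r² = 82/4 = 20.5.
Diameter = 2r = 2√(20.5) ≈ 9.055.

9.055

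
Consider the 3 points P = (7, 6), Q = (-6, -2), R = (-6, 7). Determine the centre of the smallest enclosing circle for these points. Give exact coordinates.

(5/26, 2.5)

Side lengths²: PQ² = 233, PR² = 170, QR² = 81.
Since PQ² = 233 < 170 + 81 = 251, the triangle is acute, so the smallest enclosing circle is the circumcircle.
Circumcentre = (5/26, 2.5), r² = 19805/338.
Centre = (5/26, 2.5).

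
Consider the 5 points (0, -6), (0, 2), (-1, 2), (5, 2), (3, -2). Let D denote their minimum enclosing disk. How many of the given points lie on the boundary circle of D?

3

The minimum enclosing circle is determined by three boundary points: (0, -6), (-1, 2), (5, 2).
Their circumcentre is (2, -1.6875) with r² = 22.59765625.
The farthest remaining point (0, 2) is at distance² 17.59765625 ≤ 22.59765625.
The points at distance exactly r from the centre are (0, -6), (-1, 2), (5, 2) — 3 points.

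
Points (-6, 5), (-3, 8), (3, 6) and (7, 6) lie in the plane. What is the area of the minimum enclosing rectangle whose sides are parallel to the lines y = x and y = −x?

84

In coordinates u = x + y, v = x − y the rectangle is axis-aligned; the map (x,y)→(u,v) scales areas by 2.
u-values: -1, 5, 9, 13; range = 13 − (-1) = 14.
v-values: -11, -11, -3, 1; range = 1 − (-11) = 12.
Area = (14 × 12) / 2 = 84.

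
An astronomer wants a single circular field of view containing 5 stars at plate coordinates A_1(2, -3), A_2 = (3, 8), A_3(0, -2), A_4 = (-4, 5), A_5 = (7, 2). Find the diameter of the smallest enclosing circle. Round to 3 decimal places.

The minimum enclosing circle of a finite set is fixed by two of the points (as a diameter) or three (as a circumcircle).
The minimum enclosing circle is determined by three boundary points: A_1, A_4, A_5.
Their circumcentre is (9/7, 19/7) with r² = 1625/49.
The farthest remaining point A_2 is at distance² 1513/49 ≤ 1625/49.
Diameter = 2r = 2√(1625/49) ≈ 11.518.

11.518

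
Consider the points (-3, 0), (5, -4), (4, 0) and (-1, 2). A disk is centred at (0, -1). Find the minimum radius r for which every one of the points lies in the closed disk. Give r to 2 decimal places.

5.83

The required radius is the distance from (0, -1) to the farthest point.
Squared distances: 10, 34, 17, 10.
Maximum is 34, attained at (5, -4).
r = √34 ≈ 5.83.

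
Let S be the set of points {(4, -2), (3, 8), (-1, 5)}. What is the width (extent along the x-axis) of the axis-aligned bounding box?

5

max x = 4, min x = -1, so width = 5.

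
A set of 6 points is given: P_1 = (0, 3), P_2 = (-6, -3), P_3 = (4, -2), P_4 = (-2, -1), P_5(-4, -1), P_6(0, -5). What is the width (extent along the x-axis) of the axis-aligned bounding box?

max x = 4, min x = -6, so width = 10.

10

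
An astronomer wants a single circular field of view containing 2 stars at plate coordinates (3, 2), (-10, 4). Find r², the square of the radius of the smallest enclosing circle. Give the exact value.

The smallest circle enclosing two points has them as diameter endpoints.
Centre = midpoint = (-3.5, 3); r² = |(3, 2)−(-10, 4)|²/4 = 173/4 = 43.25.

43.25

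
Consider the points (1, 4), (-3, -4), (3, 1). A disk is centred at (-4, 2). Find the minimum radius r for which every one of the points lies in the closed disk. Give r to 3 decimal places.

The required radius is the distance from (-4, 2) to the farthest point.
Squared distances: 29, 37, 50.
Maximum is 50, attained at (3, 1).
r = √50 ≈ 7.071.

7.071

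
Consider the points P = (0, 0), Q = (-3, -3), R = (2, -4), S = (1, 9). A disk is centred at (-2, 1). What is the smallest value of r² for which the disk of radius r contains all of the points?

The required radius is the distance from (-2, 1) to the farthest point.
Squared distances: 5, 17, 41, 73.
Maximum is 73, attained at S.

73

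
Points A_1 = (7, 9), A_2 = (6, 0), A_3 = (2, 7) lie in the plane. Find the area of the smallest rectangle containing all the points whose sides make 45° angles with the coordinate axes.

55

In coordinates u = x + y, v = x − y the rectangle is axis-aligned; the map (x,y)→(u,v) scales areas by 2.
u-values: 16, 6, 9; range = 16 − 6 = 10.
v-values: -2, 6, -5; range = 6 − (-5) = 11.
Area = (10 × 11) / 2 = 55.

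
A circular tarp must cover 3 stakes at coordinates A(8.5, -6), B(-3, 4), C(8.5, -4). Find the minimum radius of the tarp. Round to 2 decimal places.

Side lengths²: AB² = 232.25, AC² = 4, BC² = 196.25.
Since AB² = 232.25 ≥ 196.25 + 4 = 200.25, the angle opposite AB is not acute, so the smallest enclosing circle has AB as diameter.
Centre = midpoint of AB = (2.75, -1), r² = 232.25/4 = 58.0625.
r = √(58.0625) ≈ 7.62.

7.62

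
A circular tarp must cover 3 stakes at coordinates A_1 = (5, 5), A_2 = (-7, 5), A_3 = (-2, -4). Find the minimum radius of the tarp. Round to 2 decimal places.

6.52

Side lengths²: A_1A_2² = 144, A_1A_3² = 130, A_2A_3² = 106.
Since A_1A_2² = 144 < 130 + 106 = 236, the triangle is acute, so the smallest enclosing circle is the circumcircle.
Circumcentre = (-1, 22/9), r² = 3445/81.
r = √(3445/81) ≈ 6.52.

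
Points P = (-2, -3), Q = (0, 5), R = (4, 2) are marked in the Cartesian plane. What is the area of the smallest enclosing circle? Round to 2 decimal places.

56.40

Side lengths²: PQ² = 68, PR² = 61, QR² = 25.
Since PQ² = 68 < 61 + 25 = 86, the triangle is acute, so the smallest enclosing circle is the circumcircle.
Circumcentre = (-1/19, 29/38), r² = 25925/1444.
Area = π·r² = π·25925/1444 ≈ 56.40.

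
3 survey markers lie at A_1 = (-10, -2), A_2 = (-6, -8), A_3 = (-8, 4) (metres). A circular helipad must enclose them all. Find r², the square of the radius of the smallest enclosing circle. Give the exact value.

37

Side lengths²: A_1A_2² = 52, A_1A_3² = 40, A_2A_3² = 148.
Since A_2A_3² = 148 ≥ 52 + 40 = 92, the angle opposite A_2A_3 is not acute, so the smallest enclosing circle has A_2A_3 as diameter.
Centre = midpoint of A_2A_3 = (-7, -2), r² = 148/4 = 37.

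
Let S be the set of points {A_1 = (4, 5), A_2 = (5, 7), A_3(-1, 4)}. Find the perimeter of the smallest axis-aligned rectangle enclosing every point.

Width = max x − min x = 5 − (-1) = 6.
Height = max y − min y = 7 − 4 = 3.
Perimeter = 2(6 + 3) = 18.

18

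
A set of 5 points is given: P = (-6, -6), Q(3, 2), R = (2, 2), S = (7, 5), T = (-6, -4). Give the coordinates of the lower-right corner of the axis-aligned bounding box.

(7, -6)

x-range [-6, 7], y-range [-6, 5].
The lower-right corner is (7, -6).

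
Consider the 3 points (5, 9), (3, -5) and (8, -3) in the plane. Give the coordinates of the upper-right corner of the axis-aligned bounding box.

(8, 9)

x-range [3, 8], y-range [-5, 9].
The upper-right corner is (8, 9).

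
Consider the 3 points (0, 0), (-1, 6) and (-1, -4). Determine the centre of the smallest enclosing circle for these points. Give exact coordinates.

Call the three points A, B, C in the order given.
Side lengths²: AB² = 37, AC² = 17, BC² = 100.
Since BC² = 100 ≥ 37 + 17 = 54, the angle opposite BC is not acute, so the smallest enclosing circle has BC as diameter.
Centre = midpoint of BC = (-1, 1), r² = 100/4 = 25.
Centre = (-1, 1).

(-1, 1)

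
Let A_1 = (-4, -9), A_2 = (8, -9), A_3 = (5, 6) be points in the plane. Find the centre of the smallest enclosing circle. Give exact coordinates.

Side lengths²: A_1A_2² = 144, A_1A_3² = 306, A_2A_3² = 234.
Since A_1A_3² = 306 < 234 + 144 = 378, the triangle is acute, so the smallest enclosing circle is the circumcircle.
Circumcentre = (2, -2.4), r² = 79.56.
Centre = (2, -2.4).

(2, -2.4)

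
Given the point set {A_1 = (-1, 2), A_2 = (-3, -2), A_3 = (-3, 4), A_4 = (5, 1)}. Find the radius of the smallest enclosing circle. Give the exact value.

By Welzl's lemma the MEC is supported by two points (diametrically opposite) or three points (on a circumcircle).
The minimum enclosing circle is determined by three boundary points: A_2, A_3, A_4.
Their circumcentre is (0.4375, 1) with r² = 20.81640625.
The farthest remaining point A_1 is at distance² 3.06640625 ≤ 20.81640625.
r = √(20.81640625) = 4.5625.

4.5625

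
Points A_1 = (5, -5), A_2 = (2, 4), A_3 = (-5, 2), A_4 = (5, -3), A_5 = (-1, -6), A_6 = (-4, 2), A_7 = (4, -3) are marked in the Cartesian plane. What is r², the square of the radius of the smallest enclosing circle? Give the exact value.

37.25

The farthest pair is A_1–A_3 with squared distance 149. The circle on this segment as diameter has centre (0, -1.5) and r² = 149/4 = 37.25.
Check A_2: distance² to centre = 34.25 ≤ 37.25, so it lies inside.
All remaining points lie in this disk, and no smaller disk contains both endpoints, so this is the minimum enclosing circle.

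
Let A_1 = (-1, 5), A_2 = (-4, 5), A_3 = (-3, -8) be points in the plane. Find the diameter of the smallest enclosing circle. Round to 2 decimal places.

Side lengths²: A_1A_2² = 9, A_1A_3² = 173, A_2A_3² = 170.
Since A_1A_3² = 173 < 170 + 9 = 179, the triangle is acute, so the smallest enclosing circle is the circumcircle.
Circumcentre = (-2.5, -37/26), r² = 14705/338.
Diameter = 2r = 2√(14705/338) ≈ 13.19.

13.19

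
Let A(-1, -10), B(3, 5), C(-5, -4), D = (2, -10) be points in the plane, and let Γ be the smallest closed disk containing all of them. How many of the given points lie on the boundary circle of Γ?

By Welzl's lemma the MEC is supported by two points (diametrically opposite) or three points (on a circumcircle).
The farthest pair is A–B with squared distance 241. The circle on this segment as diameter has centre (1, -2.5) and r² = 241/4 = 60.25.
Check C: distance² to centre = 38.25 ≤ 60.25, so it lies inside.
All remaining points lie in this disk, and no smaller disk contains both endpoints, so this is the minimum enclosing circle.
The points at distance exactly r from the centre are A, B — 2 points.

2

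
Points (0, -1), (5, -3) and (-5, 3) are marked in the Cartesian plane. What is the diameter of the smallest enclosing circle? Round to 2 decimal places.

Call the three points A, B, C in the order given.
Side lengths²: AB² = 29, AC² = 41, BC² = 136.
Since BC² = 136 ≥ 41 + 29 = 70, the angle opposite BC is not acute, so the smallest enclosing circle has BC as diameter.
Centre = midpoint of BC = (0, 0), r² = 136/4 = 34.
Diameter = 2r = 2√34 ≈ 11.66.

11.66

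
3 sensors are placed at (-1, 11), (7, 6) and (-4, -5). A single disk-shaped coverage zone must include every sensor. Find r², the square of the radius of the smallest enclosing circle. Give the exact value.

Call the three points A, B, C in the order given.
Side lengths²: AB² = 89, AC² = 265, BC² = 242.
Since AC² = 265 < 242 + 89 = 331, the triangle is acute, so the smallest enclosing circle is the circumcircle.
Circumcentre = (-17/26, 69/26), r² = 23585/338.

23585/338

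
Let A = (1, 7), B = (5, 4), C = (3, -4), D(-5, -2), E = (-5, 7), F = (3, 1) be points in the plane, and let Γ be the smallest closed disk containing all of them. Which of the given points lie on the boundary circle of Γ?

C, E

The farthest pair is C–E with squared distance 185. The circle on this segment as diameter has centre (-1, 1.5) and r² = 185/4 = 46.25.
Check A: distance² to centre = 34.25 ≤ 46.25, so it lies inside.
All remaining points lie in this disk, and no smaller disk contains both endpoints, so this is the minimum enclosing circle.
The points at distance exactly r from the centre are C, E — 2 points.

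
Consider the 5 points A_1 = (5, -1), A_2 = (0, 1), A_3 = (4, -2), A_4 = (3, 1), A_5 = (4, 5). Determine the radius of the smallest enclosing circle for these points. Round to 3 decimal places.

3.536

The minimum enclosing circle is determined by three boundary points: A_2, A_3, A_5.
Their circumcentre is (3.5, 1.5) with r² = 12.5.
The farthest remaining point A_1 is at distance² 8.5 ≤ 12.5.
r = √(12.5) ≈ 3.536.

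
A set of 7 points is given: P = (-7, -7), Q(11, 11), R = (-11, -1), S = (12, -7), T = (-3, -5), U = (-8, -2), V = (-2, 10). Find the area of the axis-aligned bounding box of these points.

414

x ranges over [-11, 12], width 23.
y ranges over [-7, 11], height 18.
Area = 23 × 18 = 414.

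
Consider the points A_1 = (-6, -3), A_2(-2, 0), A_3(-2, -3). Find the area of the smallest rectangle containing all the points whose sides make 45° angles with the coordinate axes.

In coordinates u = x + y, v = x − y the rectangle is axis-aligned; the map (x,y)→(u,v) scales areas by 2.
u-values: -9, -2, -5; range = -2 − (-9) = 7.
v-values: -3, -2, 1; range = 1 − (-3) = 4.
Area = (7 × 4) / 2 = 14.

14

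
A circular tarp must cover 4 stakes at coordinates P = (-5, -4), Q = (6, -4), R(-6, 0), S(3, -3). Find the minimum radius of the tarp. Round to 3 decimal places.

A smallest enclosing disk is always determined by at most three of the input points on its boundary.
The farthest pair is Q–R with squared distance 160. The circle on this segment as diameter has centre (0, -2) and r² = 160/4 = 40.
Check P: distance² to centre = 29 ≤ 40, so it lies inside.
All remaining points lie in this disk, and no smaller disk contains both endpoints, so this is the minimum enclosing circle.
r = √40 ≈ 6.325.

6.325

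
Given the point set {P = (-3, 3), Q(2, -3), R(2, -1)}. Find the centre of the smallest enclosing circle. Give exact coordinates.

(-0.5, 0)

Side lengths²: PQ² = 61, PR² = 41, QR² = 4.
Since PQ² = 61 ≥ 41 + 4 = 45, the angle opposite PQ is not acute, so the smallest enclosing circle has PQ as diameter.
Centre = midpoint of PQ = (-0.5, 0), r² = 61/4 = 15.25.
Centre = (-0.5, 0).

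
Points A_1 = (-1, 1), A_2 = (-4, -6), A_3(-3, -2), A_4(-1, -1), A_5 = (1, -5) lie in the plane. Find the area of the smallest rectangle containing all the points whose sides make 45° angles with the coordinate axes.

In coordinates u = x + y, v = x − y the rectangle is axis-aligned; the map (x,y)→(u,v) scales areas by 2.
u-values: 0, -10, -5, -2, -4; range = 0 − (-10) = 10.
v-values: -2, 2, -1, 0, 6; range = 6 − (-2) = 8.
Area = (10 × 8) / 2 = 40.

40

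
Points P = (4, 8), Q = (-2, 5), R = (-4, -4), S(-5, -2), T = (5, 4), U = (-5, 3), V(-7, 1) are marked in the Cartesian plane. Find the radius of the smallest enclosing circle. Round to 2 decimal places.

7.21

By Welzl's lemma the MEC is supported by two points (diametrically opposite) or three points (on a circumcircle).
The farthest pair is P–R with squared distance 208. The circle on this segment as diameter has centre (0, 2) and r² = 208/4 = 52.
Check Q: distance² to centre = 13 ≤ 52, so it lies inside.
All remaining points lie in this disk, and no smaller disk contains both endpoints, so this is the minimum enclosing circle.
r = √52 ≈ 7.21.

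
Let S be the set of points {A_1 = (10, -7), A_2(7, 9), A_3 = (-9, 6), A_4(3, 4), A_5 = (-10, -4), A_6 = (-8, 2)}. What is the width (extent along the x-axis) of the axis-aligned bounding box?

20

max x = 10, min x = -10, so width = 20.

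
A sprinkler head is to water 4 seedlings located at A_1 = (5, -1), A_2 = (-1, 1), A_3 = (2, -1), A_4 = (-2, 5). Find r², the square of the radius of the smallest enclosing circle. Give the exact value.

21.25

The minimum enclosing circle of a finite set is fixed by two of the points (as a diameter) or three (as a circumcircle).
The farthest pair is A_1–A_4 with squared distance 85. The circle on this segment as diameter has centre (1.5, 2) and r² = 85/4 = 21.25.
Check A_2: distance² to centre = 7.25 ≤ 21.25, so it lies inside.
All remaining points lie in this disk, and no smaller disk contains both endpoints, so this is the minimum enclosing circle.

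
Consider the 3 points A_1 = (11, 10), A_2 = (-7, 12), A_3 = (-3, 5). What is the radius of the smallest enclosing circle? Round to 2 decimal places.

Side lengths²: A_1A_2² = 328, A_1A_3² = 221, A_2A_3² = 65.
Since A_1A_2² = 328 ≥ 221 + 65 = 286, the angle opposite A_1A_2 is not acute, so the smallest enclosing circle has A_1A_2 as diameter.
Centre = midpoint of A_1A_2 = (2, 11), r² = 328/4 = 82.
r = √82 ≈ 9.06.

9.06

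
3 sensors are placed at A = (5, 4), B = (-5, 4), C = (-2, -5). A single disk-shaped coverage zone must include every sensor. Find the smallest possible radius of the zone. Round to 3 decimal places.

6.009

Side lengths²: AB² = 100, AC² = 130, BC² = 90.
Since AC² = 130 < 100 + 90 = 190, the triangle is acute, so the smallest enclosing circle is the circumcircle.
Circumcentre = (0, 2/3), r² = 325/9.
r = √(325/9) ≈ 6.009.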